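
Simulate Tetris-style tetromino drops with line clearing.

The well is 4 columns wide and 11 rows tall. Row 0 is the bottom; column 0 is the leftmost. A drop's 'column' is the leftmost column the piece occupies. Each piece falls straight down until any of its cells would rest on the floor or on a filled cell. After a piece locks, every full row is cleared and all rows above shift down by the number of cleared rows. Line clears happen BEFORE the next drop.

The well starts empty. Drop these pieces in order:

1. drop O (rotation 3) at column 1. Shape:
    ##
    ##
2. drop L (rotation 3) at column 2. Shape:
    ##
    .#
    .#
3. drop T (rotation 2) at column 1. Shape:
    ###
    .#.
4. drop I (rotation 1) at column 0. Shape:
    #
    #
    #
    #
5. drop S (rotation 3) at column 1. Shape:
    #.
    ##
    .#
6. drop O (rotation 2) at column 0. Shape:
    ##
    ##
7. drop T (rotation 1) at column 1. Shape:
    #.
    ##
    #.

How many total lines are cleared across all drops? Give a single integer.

Drop 1: O rot3 at col 1 lands with bottom-row=0; cleared 0 line(s) (total 0); column heights now [0 2 2 0], max=2
Drop 2: L rot3 at col 2 lands with bottom-row=0; cleared 0 line(s) (total 0); column heights now [0 2 3 3], max=3
Drop 3: T rot2 at col 1 lands with bottom-row=3; cleared 0 line(s) (total 0); column heights now [0 5 5 5], max=5
Drop 4: I rot1 at col 0 lands with bottom-row=0; cleared 2 line(s) (total 2); column heights now [2 3 3 3], max=3
Drop 5: S rot3 at col 1 lands with bottom-row=3; cleared 0 line(s) (total 2); column heights now [2 6 5 3], max=6
Drop 6: O rot2 at col 0 lands with bottom-row=6; cleared 0 line(s) (total 2); column heights now [8 8 5 3], max=8
Drop 7: T rot1 at col 1 lands with bottom-row=8; cleared 0 line(s) (total 2); column heights now [8 11 10 3], max=11

Answer: 2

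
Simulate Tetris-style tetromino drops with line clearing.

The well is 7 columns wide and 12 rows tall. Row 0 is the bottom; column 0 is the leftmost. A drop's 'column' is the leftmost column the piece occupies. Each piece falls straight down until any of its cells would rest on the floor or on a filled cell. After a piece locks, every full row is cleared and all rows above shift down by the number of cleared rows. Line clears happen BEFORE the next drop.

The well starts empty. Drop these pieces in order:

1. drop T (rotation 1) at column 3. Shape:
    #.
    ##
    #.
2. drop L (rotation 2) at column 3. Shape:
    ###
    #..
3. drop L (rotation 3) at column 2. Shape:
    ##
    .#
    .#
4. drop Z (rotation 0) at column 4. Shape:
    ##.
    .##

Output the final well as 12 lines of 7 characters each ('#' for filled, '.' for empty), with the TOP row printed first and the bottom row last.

Answer: .......
.......
.......
.......
..##...
...###.
...#.##
...###.
...#...
...#...
...##..
...#...

Derivation:
Drop 1: T rot1 at col 3 lands with bottom-row=0; cleared 0 line(s) (total 0); column heights now [0 0 0 3 2 0 0], max=3
Drop 2: L rot2 at col 3 lands with bottom-row=3; cleared 0 line(s) (total 0); column heights now [0 0 0 5 5 5 0], max=5
Drop 3: L rot3 at col 2 lands with bottom-row=5; cleared 0 line(s) (total 0); column heights now [0 0 8 8 5 5 0], max=8
Drop 4: Z rot0 at col 4 lands with bottom-row=5; cleared 0 line(s) (total 0); column heights now [0 0 8 8 7 7 6], max=8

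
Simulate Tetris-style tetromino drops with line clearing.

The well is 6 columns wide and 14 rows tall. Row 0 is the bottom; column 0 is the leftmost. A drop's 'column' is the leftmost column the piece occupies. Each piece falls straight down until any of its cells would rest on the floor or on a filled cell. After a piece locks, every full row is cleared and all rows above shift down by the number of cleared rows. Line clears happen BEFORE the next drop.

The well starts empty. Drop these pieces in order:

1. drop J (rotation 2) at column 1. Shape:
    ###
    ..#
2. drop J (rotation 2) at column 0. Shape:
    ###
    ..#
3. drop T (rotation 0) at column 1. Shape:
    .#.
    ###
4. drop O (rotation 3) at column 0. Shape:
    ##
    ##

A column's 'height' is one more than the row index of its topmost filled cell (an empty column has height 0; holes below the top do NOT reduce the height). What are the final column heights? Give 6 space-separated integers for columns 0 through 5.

Answer: 7 7 6 5 0 0

Derivation:
Drop 1: J rot2 at col 1 lands with bottom-row=0; cleared 0 line(s) (total 0); column heights now [0 2 2 2 0 0], max=2
Drop 2: J rot2 at col 0 lands with bottom-row=2; cleared 0 line(s) (total 0); column heights now [4 4 4 2 0 0], max=4
Drop 3: T rot0 at col 1 lands with bottom-row=4; cleared 0 line(s) (total 0); column heights now [4 5 6 5 0 0], max=6
Drop 4: O rot3 at col 0 lands with bottom-row=5; cleared 0 line(s) (total 0); column heights now [7 7 6 5 0 0], max=7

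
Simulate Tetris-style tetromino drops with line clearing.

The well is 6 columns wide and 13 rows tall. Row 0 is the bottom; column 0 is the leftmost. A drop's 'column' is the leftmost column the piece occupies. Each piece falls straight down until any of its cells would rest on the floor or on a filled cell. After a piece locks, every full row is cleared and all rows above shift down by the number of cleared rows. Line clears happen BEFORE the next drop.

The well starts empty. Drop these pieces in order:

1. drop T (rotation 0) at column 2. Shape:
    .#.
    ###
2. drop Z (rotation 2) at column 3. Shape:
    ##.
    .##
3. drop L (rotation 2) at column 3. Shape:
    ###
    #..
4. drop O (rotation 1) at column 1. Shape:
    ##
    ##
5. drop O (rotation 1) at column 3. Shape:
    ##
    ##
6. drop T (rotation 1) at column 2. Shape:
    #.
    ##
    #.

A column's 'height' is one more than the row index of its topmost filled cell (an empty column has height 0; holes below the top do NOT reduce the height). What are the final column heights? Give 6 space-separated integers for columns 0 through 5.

Answer: 0 3 9 8 7 5

Derivation:
Drop 1: T rot0 at col 2 lands with bottom-row=0; cleared 0 line(s) (total 0); column heights now [0 0 1 2 1 0], max=2
Drop 2: Z rot2 at col 3 lands with bottom-row=1; cleared 0 line(s) (total 0); column heights now [0 0 1 3 3 2], max=3
Drop 3: L rot2 at col 3 lands with bottom-row=3; cleared 0 line(s) (total 0); column heights now [0 0 1 5 5 5], max=5
Drop 4: O rot1 at col 1 lands with bottom-row=1; cleared 0 line(s) (total 0); column heights now [0 3 3 5 5 5], max=5
Drop 5: O rot1 at col 3 lands with bottom-row=5; cleared 0 line(s) (total 0); column heights now [0 3 3 7 7 5], max=7
Drop 6: T rot1 at col 2 lands with bottom-row=6; cleared 0 line(s) (total 0); column heights now [0 3 9 8 7 5], max=9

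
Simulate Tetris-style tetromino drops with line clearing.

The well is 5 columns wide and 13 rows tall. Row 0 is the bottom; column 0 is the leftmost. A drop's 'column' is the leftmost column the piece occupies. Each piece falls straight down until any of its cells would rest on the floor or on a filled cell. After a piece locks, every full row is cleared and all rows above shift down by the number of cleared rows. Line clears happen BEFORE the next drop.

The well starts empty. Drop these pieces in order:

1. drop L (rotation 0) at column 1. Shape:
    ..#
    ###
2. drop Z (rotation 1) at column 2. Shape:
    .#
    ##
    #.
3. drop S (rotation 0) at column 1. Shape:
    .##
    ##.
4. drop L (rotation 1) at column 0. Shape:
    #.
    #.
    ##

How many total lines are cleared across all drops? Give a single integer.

Answer: 0

Derivation:
Drop 1: L rot0 at col 1 lands with bottom-row=0; cleared 0 line(s) (total 0); column heights now [0 1 1 2 0], max=2
Drop 2: Z rot1 at col 2 lands with bottom-row=1; cleared 0 line(s) (total 0); column heights now [0 1 3 4 0], max=4
Drop 3: S rot0 at col 1 lands with bottom-row=3; cleared 0 line(s) (total 0); column heights now [0 4 5 5 0], max=5
Drop 4: L rot1 at col 0 lands with bottom-row=4; cleared 0 line(s) (total 0); column heights now [7 5 5 5 0], max=7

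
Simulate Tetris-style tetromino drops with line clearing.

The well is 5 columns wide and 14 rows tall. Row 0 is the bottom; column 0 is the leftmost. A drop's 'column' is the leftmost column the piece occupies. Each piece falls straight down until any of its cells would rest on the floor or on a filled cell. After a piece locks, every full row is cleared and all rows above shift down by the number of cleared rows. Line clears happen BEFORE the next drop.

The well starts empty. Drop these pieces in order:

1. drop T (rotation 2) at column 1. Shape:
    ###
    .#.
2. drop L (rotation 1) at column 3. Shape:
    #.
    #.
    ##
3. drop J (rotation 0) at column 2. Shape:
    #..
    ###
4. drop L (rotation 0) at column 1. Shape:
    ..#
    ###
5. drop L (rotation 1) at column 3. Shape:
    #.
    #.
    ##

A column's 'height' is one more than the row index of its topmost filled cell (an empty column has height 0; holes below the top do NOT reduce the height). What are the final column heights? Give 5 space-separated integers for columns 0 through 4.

Answer: 0 8 8 12 10

Derivation:
Drop 1: T rot2 at col 1 lands with bottom-row=0; cleared 0 line(s) (total 0); column heights now [0 2 2 2 0], max=2
Drop 2: L rot1 at col 3 lands with bottom-row=2; cleared 0 line(s) (total 0); column heights now [0 2 2 5 3], max=5
Drop 3: J rot0 at col 2 lands with bottom-row=5; cleared 0 line(s) (total 0); column heights now [0 2 7 6 6], max=7
Drop 4: L rot0 at col 1 lands with bottom-row=7; cleared 0 line(s) (total 0); column heights now [0 8 8 9 6], max=9
Drop 5: L rot1 at col 3 lands with bottom-row=9; cleared 0 line(s) (total 0); column heights now [0 8 8 12 10], max=12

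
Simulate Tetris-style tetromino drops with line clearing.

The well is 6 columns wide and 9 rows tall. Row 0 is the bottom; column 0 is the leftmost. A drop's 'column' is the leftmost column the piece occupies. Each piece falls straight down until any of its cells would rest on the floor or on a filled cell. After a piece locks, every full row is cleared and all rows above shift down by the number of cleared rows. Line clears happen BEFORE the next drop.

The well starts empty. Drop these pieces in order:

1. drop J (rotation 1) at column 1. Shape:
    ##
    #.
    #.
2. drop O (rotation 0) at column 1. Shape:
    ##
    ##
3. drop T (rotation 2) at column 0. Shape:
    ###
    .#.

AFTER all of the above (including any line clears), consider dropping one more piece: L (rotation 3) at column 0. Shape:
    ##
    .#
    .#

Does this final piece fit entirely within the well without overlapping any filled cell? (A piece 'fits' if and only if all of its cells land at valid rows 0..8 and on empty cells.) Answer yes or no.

Drop 1: J rot1 at col 1 lands with bottom-row=0; cleared 0 line(s) (total 0); column heights now [0 3 3 0 0 0], max=3
Drop 2: O rot0 at col 1 lands with bottom-row=3; cleared 0 line(s) (total 0); column heights now [0 5 5 0 0 0], max=5
Drop 3: T rot2 at col 0 lands with bottom-row=5; cleared 0 line(s) (total 0); column heights now [7 7 7 0 0 0], max=7
Test piece L rot3 at col 0 (width 2): heights before test = [7 7 7 0 0 0]; fits = False

Answer: no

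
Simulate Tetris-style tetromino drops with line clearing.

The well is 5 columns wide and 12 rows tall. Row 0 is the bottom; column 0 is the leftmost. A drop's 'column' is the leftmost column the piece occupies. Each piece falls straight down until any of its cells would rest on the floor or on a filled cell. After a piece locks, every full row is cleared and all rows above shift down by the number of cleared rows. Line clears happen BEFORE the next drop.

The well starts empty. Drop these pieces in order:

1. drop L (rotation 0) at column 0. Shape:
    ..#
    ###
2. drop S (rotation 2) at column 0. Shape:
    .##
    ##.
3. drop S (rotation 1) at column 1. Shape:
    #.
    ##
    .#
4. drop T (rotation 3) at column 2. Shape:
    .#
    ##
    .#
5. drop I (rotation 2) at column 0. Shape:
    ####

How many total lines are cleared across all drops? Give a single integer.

Drop 1: L rot0 at col 0 lands with bottom-row=0; cleared 0 line(s) (total 0); column heights now [1 1 2 0 0], max=2
Drop 2: S rot2 at col 0 lands with bottom-row=1; cleared 0 line(s) (total 0); column heights now [2 3 3 0 0], max=3
Drop 3: S rot1 at col 1 lands with bottom-row=3; cleared 0 line(s) (total 0); column heights now [2 6 5 0 0], max=6
Drop 4: T rot3 at col 2 lands with bottom-row=4; cleared 0 line(s) (total 0); column heights now [2 6 6 7 0], max=7
Drop 5: I rot2 at col 0 lands with bottom-row=7; cleared 0 line(s) (total 0); column heights now [8 8 8 8 0], max=8

Answer: 0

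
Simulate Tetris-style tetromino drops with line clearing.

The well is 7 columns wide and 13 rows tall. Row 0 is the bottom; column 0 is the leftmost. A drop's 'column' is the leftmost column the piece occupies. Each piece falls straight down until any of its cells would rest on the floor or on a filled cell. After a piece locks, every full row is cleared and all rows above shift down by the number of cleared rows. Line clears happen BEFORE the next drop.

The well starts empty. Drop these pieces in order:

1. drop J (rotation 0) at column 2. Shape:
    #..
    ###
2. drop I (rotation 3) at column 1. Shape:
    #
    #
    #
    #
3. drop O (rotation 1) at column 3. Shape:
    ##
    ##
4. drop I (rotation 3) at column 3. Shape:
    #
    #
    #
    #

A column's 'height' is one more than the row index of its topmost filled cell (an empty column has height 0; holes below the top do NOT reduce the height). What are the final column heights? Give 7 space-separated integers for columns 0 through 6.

Drop 1: J rot0 at col 2 lands with bottom-row=0; cleared 0 line(s) (total 0); column heights now [0 0 2 1 1 0 0], max=2
Drop 2: I rot3 at col 1 lands with bottom-row=0; cleared 0 line(s) (total 0); column heights now [0 4 2 1 1 0 0], max=4
Drop 3: O rot1 at col 3 lands with bottom-row=1; cleared 0 line(s) (total 0); column heights now [0 4 2 3 3 0 0], max=4
Drop 4: I rot3 at col 3 lands with bottom-row=3; cleared 0 line(s) (total 0); column heights now [0 4 2 7 3 0 0], max=7

Answer: 0 4 2 7 3 0 0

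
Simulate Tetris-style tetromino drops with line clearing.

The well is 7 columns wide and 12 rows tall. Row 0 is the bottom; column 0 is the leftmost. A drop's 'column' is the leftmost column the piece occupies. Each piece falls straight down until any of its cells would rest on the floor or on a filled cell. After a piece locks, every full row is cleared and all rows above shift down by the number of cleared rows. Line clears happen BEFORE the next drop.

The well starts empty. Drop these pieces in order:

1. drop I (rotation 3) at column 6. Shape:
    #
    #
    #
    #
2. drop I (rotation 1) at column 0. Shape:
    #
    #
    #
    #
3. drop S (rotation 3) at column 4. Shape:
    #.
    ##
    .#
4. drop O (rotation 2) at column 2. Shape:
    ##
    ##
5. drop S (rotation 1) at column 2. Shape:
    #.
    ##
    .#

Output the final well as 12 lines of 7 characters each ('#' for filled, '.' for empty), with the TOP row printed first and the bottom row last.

Answer: .......
.......
.......
.......
.......
.......
.......
..#....
#.##..#
#..##.#
#.#####
#.##.##

Derivation:
Drop 1: I rot3 at col 6 lands with bottom-row=0; cleared 0 line(s) (total 0); column heights now [0 0 0 0 0 0 4], max=4
Drop 2: I rot1 at col 0 lands with bottom-row=0; cleared 0 line(s) (total 0); column heights now [4 0 0 0 0 0 4], max=4
Drop 3: S rot3 at col 4 lands with bottom-row=0; cleared 0 line(s) (total 0); column heights now [4 0 0 0 3 2 4], max=4
Drop 4: O rot2 at col 2 lands with bottom-row=0; cleared 0 line(s) (total 0); column heights now [4 0 2 2 3 2 4], max=4
Drop 5: S rot1 at col 2 lands with bottom-row=2; cleared 0 line(s) (total 0); column heights now [4 0 5 4 3 2 4], max=5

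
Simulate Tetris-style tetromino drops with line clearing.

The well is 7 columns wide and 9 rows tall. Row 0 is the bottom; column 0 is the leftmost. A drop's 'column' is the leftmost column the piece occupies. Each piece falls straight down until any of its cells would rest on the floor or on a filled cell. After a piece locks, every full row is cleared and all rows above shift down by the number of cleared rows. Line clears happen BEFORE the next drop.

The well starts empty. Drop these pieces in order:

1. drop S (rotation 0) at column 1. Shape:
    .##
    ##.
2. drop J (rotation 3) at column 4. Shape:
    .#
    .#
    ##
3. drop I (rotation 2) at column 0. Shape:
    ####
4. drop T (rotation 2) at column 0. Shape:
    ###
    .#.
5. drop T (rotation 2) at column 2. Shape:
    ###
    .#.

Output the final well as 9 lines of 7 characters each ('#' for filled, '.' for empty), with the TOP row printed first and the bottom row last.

Drop 1: S rot0 at col 1 lands with bottom-row=0; cleared 0 line(s) (total 0); column heights now [0 1 2 2 0 0 0], max=2
Drop 2: J rot3 at col 4 lands with bottom-row=0; cleared 0 line(s) (total 0); column heights now [0 1 2 2 1 3 0], max=3
Drop 3: I rot2 at col 0 lands with bottom-row=2; cleared 0 line(s) (total 0); column heights now [3 3 3 3 1 3 0], max=3
Drop 4: T rot2 at col 0 lands with bottom-row=3; cleared 0 line(s) (total 0); column heights now [5 5 5 3 1 3 0], max=5
Drop 5: T rot2 at col 2 lands with bottom-row=4; cleared 0 line(s) (total 0); column heights now [5 5 6 6 6 3 0], max=6

Answer: .......
.......
.......
..###..
####...
.#.....
####.#.
..##.#.
.##.##.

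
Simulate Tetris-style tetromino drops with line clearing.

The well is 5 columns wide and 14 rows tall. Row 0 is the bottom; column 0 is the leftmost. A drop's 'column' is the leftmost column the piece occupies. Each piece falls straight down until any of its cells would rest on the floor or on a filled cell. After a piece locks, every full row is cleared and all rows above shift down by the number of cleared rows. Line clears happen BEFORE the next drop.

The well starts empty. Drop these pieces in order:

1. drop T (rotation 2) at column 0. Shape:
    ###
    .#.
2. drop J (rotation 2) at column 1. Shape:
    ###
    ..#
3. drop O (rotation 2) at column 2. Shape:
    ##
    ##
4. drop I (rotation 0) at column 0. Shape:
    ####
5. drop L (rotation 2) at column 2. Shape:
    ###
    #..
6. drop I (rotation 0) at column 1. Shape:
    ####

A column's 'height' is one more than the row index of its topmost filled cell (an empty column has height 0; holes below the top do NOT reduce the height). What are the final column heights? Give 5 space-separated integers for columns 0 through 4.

Drop 1: T rot2 at col 0 lands with bottom-row=0; cleared 0 line(s) (total 0); column heights now [2 2 2 0 0], max=2
Drop 2: J rot2 at col 1 lands with bottom-row=1; cleared 0 line(s) (total 0); column heights now [2 3 3 3 0], max=3
Drop 3: O rot2 at col 2 lands with bottom-row=3; cleared 0 line(s) (total 0); column heights now [2 3 5 5 0], max=5
Drop 4: I rot0 at col 0 lands with bottom-row=5; cleared 0 line(s) (total 0); column heights now [6 6 6 6 0], max=6
Drop 5: L rot2 at col 2 lands with bottom-row=6; cleared 0 line(s) (total 0); column heights now [6 6 8 8 8], max=8
Drop 6: I rot0 at col 1 lands with bottom-row=8; cleared 0 line(s) (total 0); column heights now [6 9 9 9 9], max=9

Answer: 6 9 9 9 9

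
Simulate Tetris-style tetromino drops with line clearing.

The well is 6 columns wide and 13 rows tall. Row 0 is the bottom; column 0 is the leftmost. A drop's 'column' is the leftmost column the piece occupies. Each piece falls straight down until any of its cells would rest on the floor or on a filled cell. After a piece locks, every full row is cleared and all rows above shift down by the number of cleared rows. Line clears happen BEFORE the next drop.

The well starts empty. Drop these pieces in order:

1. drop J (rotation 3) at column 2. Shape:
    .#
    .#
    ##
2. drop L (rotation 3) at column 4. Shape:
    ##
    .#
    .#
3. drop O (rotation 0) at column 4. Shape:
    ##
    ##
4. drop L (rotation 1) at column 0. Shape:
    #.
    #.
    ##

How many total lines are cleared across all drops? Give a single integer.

Answer: 0

Derivation:
Drop 1: J rot3 at col 2 lands with bottom-row=0; cleared 0 line(s) (total 0); column heights now [0 0 1 3 0 0], max=3
Drop 2: L rot3 at col 4 lands with bottom-row=0; cleared 0 line(s) (total 0); column heights now [0 0 1 3 3 3], max=3
Drop 3: O rot0 at col 4 lands with bottom-row=3; cleared 0 line(s) (total 0); column heights now [0 0 1 3 5 5], max=5
Drop 4: L rot1 at col 0 lands with bottom-row=0; cleared 0 line(s) (total 0); column heights now [3 1 1 3 5 5], max=5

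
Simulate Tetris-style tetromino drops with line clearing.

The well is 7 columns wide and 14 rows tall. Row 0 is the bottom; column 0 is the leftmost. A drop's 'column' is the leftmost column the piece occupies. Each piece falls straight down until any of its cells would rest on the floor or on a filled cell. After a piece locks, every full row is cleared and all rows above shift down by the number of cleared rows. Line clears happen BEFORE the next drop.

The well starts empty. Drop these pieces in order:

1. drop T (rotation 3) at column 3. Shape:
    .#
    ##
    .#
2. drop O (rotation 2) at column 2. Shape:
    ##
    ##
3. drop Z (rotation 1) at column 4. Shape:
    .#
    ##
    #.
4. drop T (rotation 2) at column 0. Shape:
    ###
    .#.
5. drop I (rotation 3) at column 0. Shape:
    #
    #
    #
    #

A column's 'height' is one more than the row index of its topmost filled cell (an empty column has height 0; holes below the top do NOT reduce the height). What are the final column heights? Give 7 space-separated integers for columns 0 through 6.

Answer: 9 5 5 4 5 6 0

Derivation:
Drop 1: T rot3 at col 3 lands with bottom-row=0; cleared 0 line(s) (total 0); column heights now [0 0 0 2 3 0 0], max=3
Drop 2: O rot2 at col 2 lands with bottom-row=2; cleared 0 line(s) (total 0); column heights now [0 0 4 4 3 0 0], max=4
Drop 3: Z rot1 at col 4 lands with bottom-row=3; cleared 0 line(s) (total 0); column heights now [0 0 4 4 5 6 0], max=6
Drop 4: T rot2 at col 0 lands with bottom-row=3; cleared 0 line(s) (total 0); column heights now [5 5 5 4 5 6 0], max=6
Drop 5: I rot3 at col 0 lands with bottom-row=5; cleared 0 line(s) (total 0); column heights now [9 5 5 4 5 6 0], max=9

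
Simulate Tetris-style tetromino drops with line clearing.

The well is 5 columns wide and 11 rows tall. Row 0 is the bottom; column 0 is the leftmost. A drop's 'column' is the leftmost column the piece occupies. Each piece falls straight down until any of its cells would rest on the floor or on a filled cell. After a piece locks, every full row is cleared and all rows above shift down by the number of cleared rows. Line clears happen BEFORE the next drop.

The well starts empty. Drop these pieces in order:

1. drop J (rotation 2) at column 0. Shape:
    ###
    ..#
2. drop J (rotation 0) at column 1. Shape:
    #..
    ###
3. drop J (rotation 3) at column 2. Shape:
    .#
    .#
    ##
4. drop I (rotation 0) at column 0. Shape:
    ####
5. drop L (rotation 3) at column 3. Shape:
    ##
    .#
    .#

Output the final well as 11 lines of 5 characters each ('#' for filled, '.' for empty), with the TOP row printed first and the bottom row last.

Drop 1: J rot2 at col 0 lands with bottom-row=0; cleared 0 line(s) (total 0); column heights now [2 2 2 0 0], max=2
Drop 2: J rot0 at col 1 lands with bottom-row=2; cleared 0 line(s) (total 0); column heights now [2 4 3 3 0], max=4
Drop 3: J rot3 at col 2 lands with bottom-row=3; cleared 0 line(s) (total 0); column heights now [2 4 4 6 0], max=6
Drop 4: I rot0 at col 0 lands with bottom-row=6; cleared 0 line(s) (total 0); column heights now [7 7 7 7 0], max=7
Drop 5: L rot3 at col 3 lands with bottom-row=5; cleared 1 line(s) (total 1); column heights now [2 4 4 7 7], max=7

Answer: .....
.....
.....
.....
...##
...##
...#.
.###.
.###.
###..
..#..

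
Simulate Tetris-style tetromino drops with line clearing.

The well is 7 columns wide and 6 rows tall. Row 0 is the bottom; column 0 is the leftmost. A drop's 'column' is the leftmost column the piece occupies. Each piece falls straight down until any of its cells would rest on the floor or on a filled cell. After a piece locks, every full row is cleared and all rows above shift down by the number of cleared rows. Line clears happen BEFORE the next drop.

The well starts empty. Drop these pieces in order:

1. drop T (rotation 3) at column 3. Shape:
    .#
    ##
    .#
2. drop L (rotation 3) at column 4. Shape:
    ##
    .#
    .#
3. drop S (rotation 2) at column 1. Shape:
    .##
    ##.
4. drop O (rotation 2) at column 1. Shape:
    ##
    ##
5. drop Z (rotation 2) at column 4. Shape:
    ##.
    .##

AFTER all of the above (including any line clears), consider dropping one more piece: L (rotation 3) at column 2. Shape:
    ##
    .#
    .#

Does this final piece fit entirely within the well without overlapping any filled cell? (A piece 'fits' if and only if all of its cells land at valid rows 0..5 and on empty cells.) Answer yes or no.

Answer: yes

Derivation:
Drop 1: T rot3 at col 3 lands with bottom-row=0; cleared 0 line(s) (total 0); column heights now [0 0 0 2 3 0 0], max=3
Drop 2: L rot3 at col 4 lands with bottom-row=1; cleared 0 line(s) (total 0); column heights now [0 0 0 2 4 4 0], max=4
Drop 3: S rot2 at col 1 lands with bottom-row=1; cleared 0 line(s) (total 0); column heights now [0 2 3 3 4 4 0], max=4
Drop 4: O rot2 at col 1 lands with bottom-row=3; cleared 0 line(s) (total 0); column heights now [0 5 5 3 4 4 0], max=5
Drop 5: Z rot2 at col 4 lands with bottom-row=4; cleared 0 line(s) (total 0); column heights now [0 5 5 3 6 6 5], max=6
Test piece L rot3 at col 2 (width 2): heights before test = [0 5 5 3 6 6 5]; fits = True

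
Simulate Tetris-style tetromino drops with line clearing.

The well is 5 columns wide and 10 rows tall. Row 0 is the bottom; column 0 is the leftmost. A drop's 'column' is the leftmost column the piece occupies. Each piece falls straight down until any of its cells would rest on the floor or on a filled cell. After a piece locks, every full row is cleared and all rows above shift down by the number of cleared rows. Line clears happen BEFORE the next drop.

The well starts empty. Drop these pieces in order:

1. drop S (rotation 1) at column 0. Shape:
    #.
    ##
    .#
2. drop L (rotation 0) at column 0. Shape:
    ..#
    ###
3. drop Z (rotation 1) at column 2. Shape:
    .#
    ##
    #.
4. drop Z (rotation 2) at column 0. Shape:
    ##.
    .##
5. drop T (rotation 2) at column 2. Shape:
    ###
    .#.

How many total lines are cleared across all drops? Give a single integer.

Answer: 0

Derivation:
Drop 1: S rot1 at col 0 lands with bottom-row=0; cleared 0 line(s) (total 0); column heights now [3 2 0 0 0], max=3
Drop 2: L rot0 at col 0 lands with bottom-row=3; cleared 0 line(s) (total 0); column heights now [4 4 5 0 0], max=5
Drop 3: Z rot1 at col 2 lands with bottom-row=5; cleared 0 line(s) (total 0); column heights now [4 4 7 8 0], max=8
Drop 4: Z rot2 at col 0 lands with bottom-row=7; cleared 0 line(s) (total 0); column heights now [9 9 8 8 0], max=9
Drop 5: T rot2 at col 2 lands with bottom-row=8; cleared 0 line(s) (total 0); column heights now [9 9 10 10 10], max=10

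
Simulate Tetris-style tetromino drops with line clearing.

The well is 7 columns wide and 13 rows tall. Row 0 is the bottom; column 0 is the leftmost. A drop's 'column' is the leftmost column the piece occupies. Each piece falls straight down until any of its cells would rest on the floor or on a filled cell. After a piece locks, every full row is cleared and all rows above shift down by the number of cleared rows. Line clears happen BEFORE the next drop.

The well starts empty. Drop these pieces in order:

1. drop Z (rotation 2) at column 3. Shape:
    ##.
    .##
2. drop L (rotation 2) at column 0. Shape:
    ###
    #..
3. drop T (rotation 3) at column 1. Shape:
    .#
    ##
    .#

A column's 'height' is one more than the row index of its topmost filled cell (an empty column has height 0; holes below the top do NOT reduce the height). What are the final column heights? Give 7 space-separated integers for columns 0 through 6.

Drop 1: Z rot2 at col 3 lands with bottom-row=0; cleared 0 line(s) (total 0); column heights now [0 0 0 2 2 1 0], max=2
Drop 2: L rot2 at col 0 lands with bottom-row=0; cleared 0 line(s) (total 0); column heights now [2 2 2 2 2 1 0], max=2
Drop 3: T rot3 at col 1 lands with bottom-row=2; cleared 0 line(s) (total 0); column heights now [2 4 5 2 2 1 0], max=5

Answer: 2 4 5 2 2 1 0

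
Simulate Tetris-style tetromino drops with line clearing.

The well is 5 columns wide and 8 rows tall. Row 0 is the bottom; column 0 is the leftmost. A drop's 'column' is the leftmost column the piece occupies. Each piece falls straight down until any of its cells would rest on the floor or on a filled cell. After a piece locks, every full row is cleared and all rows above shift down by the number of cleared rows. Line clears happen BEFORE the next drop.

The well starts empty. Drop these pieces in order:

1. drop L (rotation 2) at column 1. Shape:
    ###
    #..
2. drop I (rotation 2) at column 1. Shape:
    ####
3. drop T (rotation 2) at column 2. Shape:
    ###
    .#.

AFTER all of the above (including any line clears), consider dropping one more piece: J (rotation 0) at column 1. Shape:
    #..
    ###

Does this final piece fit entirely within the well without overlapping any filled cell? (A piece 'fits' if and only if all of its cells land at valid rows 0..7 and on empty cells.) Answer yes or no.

Drop 1: L rot2 at col 1 lands with bottom-row=0; cleared 0 line(s) (total 0); column heights now [0 2 2 2 0], max=2
Drop 2: I rot2 at col 1 lands with bottom-row=2; cleared 0 line(s) (total 0); column heights now [0 3 3 3 3], max=3
Drop 3: T rot2 at col 2 lands with bottom-row=3; cleared 0 line(s) (total 0); column heights now [0 3 5 5 5], max=5
Test piece J rot0 at col 1 (width 3): heights before test = [0 3 5 5 5]; fits = True

Answer: yes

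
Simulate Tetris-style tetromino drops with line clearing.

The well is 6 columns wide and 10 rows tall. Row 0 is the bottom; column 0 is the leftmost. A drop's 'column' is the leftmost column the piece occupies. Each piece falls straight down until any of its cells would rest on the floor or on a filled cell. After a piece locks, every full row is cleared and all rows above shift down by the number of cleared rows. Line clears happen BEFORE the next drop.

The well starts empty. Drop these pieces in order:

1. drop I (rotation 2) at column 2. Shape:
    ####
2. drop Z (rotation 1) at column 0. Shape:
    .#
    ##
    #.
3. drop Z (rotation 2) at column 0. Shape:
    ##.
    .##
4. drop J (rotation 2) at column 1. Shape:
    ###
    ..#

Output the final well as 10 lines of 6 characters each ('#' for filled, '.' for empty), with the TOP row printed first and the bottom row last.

Answer: ......
......
......
......
.###..
##.#..
.##...
.#....
##....
#.####

Derivation:
Drop 1: I rot2 at col 2 lands with bottom-row=0; cleared 0 line(s) (total 0); column heights now [0 0 1 1 1 1], max=1
Drop 2: Z rot1 at col 0 lands with bottom-row=0; cleared 0 line(s) (total 0); column heights now [2 3 1 1 1 1], max=3
Drop 3: Z rot2 at col 0 lands with bottom-row=3; cleared 0 line(s) (total 0); column heights now [5 5 4 1 1 1], max=5
Drop 4: J rot2 at col 1 lands with bottom-row=4; cleared 0 line(s) (total 0); column heights now [5 6 6 6 1 1], max=6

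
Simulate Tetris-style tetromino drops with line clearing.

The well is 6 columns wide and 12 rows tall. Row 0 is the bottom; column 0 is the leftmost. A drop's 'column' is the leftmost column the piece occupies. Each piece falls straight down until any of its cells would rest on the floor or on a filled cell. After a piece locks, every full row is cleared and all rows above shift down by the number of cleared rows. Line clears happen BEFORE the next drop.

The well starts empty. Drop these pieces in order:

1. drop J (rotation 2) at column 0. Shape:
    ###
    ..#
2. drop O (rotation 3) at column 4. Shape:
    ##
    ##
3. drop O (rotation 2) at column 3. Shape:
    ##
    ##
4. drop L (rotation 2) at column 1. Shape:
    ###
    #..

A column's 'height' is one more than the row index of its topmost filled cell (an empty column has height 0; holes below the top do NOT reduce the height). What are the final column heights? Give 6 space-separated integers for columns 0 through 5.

Answer: 2 5 5 5 4 2

Derivation:
Drop 1: J rot2 at col 0 lands with bottom-row=0; cleared 0 line(s) (total 0); column heights now [2 2 2 0 0 0], max=2
Drop 2: O rot3 at col 4 lands with bottom-row=0; cleared 0 line(s) (total 0); column heights now [2 2 2 0 2 2], max=2
Drop 3: O rot2 at col 3 lands with bottom-row=2; cleared 0 line(s) (total 0); column heights now [2 2 2 4 4 2], max=4
Drop 4: L rot2 at col 1 lands with bottom-row=3; cleared 0 line(s) (total 0); column heights now [2 5 5 5 4 2], max=5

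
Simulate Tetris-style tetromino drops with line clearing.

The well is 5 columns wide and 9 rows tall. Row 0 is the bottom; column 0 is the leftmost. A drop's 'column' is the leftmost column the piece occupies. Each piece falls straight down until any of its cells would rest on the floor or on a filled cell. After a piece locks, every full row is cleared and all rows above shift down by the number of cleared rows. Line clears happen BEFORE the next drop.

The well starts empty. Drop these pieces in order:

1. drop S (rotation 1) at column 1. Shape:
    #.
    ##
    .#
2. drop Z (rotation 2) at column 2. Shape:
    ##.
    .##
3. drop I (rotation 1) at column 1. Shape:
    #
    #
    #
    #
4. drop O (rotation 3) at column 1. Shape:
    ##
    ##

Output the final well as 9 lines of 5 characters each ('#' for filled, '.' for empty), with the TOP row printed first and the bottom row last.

Drop 1: S rot1 at col 1 lands with bottom-row=0; cleared 0 line(s) (total 0); column heights now [0 3 2 0 0], max=3
Drop 2: Z rot2 at col 2 lands with bottom-row=1; cleared 0 line(s) (total 0); column heights now [0 3 3 3 2], max=3
Drop 3: I rot1 at col 1 lands with bottom-row=3; cleared 0 line(s) (total 0); column heights now [0 7 3 3 2], max=7
Drop 4: O rot3 at col 1 lands with bottom-row=7; cleared 0 line(s) (total 0); column heights now [0 9 9 3 2], max=9

Answer: .##..
.##..
.#...
.#...
.#...
.#...
.###.
.####
..#..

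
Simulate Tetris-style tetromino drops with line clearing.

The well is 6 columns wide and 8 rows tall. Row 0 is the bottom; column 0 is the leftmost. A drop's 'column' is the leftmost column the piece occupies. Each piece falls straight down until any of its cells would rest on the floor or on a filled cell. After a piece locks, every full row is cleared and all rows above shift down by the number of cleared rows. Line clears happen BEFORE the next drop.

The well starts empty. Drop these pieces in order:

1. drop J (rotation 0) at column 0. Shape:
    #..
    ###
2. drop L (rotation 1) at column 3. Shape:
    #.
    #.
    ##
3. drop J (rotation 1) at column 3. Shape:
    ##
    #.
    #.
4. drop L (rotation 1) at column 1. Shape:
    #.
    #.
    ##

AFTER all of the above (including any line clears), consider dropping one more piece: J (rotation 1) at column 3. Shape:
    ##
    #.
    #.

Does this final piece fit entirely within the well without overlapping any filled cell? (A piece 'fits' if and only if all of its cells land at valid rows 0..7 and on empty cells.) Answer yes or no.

Answer: no

Derivation:
Drop 1: J rot0 at col 0 lands with bottom-row=0; cleared 0 line(s) (total 0); column heights now [2 1 1 0 0 0], max=2
Drop 2: L rot1 at col 3 lands with bottom-row=0; cleared 0 line(s) (total 0); column heights now [2 1 1 3 1 0], max=3
Drop 3: J rot1 at col 3 lands with bottom-row=3; cleared 0 line(s) (total 0); column heights now [2 1 1 6 6 0], max=6
Drop 4: L rot1 at col 1 lands with bottom-row=1; cleared 0 line(s) (total 0); column heights now [2 4 2 6 6 0], max=6
Test piece J rot1 at col 3 (width 2): heights before test = [2 4 2 6 6 0]; fits = False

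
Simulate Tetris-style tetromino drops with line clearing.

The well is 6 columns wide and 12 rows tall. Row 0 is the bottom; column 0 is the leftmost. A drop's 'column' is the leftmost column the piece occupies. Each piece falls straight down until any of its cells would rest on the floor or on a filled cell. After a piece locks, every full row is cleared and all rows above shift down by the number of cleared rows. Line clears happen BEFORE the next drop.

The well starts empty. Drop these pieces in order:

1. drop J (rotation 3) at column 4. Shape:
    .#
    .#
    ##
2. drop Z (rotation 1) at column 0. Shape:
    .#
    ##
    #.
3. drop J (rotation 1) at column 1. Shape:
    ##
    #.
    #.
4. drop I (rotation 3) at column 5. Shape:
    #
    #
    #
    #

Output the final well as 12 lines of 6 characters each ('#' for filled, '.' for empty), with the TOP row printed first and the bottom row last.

Answer: ......
......
......
......
......
.....#
.##..#
.#...#
.#...#
.#...#
##...#
#...##

Derivation:
Drop 1: J rot3 at col 4 lands with bottom-row=0; cleared 0 line(s) (total 0); column heights now [0 0 0 0 1 3], max=3
Drop 2: Z rot1 at col 0 lands with bottom-row=0; cleared 0 line(s) (total 0); column heights now [2 3 0 0 1 3], max=3
Drop 3: J rot1 at col 1 lands with bottom-row=3; cleared 0 line(s) (total 0); column heights now [2 6 6 0 1 3], max=6
Drop 4: I rot3 at col 5 lands with bottom-row=3; cleared 0 line(s) (total 0); column heights now [2 6 6 0 1 7], max=7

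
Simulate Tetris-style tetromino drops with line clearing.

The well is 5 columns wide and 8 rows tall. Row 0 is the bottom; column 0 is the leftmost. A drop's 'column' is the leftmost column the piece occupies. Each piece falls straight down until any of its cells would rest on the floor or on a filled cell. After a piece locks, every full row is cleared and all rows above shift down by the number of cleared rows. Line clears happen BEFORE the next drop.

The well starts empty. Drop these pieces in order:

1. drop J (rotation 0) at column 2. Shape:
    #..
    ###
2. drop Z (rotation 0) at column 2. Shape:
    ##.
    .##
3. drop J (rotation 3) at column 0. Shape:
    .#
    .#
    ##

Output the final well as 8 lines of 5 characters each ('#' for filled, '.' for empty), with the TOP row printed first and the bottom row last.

Drop 1: J rot0 at col 2 lands with bottom-row=0; cleared 0 line(s) (total 0); column heights now [0 0 2 1 1], max=2
Drop 2: Z rot0 at col 2 lands with bottom-row=1; cleared 0 line(s) (total 0); column heights now [0 0 3 3 2], max=3
Drop 3: J rot3 at col 0 lands with bottom-row=0; cleared 1 line(s) (total 1); column heights now [0 2 2 2 1], max=2

Answer: .....
.....
.....
.....
.....
.....
.###.
.####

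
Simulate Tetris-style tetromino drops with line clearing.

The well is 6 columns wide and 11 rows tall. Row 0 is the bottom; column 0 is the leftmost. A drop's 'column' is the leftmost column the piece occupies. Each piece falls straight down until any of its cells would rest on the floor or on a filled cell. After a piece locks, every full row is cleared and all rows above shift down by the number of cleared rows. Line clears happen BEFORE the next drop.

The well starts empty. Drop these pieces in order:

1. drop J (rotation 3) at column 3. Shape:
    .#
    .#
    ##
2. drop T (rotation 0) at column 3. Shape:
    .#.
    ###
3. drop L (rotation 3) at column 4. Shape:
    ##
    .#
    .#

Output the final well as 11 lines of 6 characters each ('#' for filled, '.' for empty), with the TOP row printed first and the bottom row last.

Drop 1: J rot3 at col 3 lands with bottom-row=0; cleared 0 line(s) (total 0); column heights now [0 0 0 1 3 0], max=3
Drop 2: T rot0 at col 3 lands with bottom-row=3; cleared 0 line(s) (total 0); column heights now [0 0 0 4 5 4], max=5
Drop 3: L rot3 at col 4 lands with bottom-row=4; cleared 0 line(s) (total 0); column heights now [0 0 0 4 7 7], max=7

Answer: ......
......
......
......
....##
.....#
....##
...###
....#.
....#.
...##.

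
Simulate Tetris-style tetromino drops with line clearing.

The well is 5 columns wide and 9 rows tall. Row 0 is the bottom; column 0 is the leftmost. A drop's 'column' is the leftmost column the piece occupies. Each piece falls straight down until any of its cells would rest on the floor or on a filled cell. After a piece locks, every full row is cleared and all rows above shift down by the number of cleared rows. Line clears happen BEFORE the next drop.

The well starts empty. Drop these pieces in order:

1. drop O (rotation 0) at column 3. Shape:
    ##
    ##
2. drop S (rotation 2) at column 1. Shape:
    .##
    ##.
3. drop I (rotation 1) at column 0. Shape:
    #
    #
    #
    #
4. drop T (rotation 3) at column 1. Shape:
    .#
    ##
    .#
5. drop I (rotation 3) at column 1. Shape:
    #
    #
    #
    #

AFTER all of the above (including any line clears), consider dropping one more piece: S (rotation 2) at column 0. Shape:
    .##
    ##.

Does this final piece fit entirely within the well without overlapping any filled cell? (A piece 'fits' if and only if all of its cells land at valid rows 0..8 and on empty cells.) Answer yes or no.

Drop 1: O rot0 at col 3 lands with bottom-row=0; cleared 0 line(s) (total 0); column heights now [0 0 0 2 2], max=2
Drop 2: S rot2 at col 1 lands with bottom-row=1; cleared 0 line(s) (total 0); column heights now [0 2 3 3 2], max=3
Drop 3: I rot1 at col 0 lands with bottom-row=0; cleared 1 line(s) (total 1); column heights now [3 0 2 2 1], max=3
Drop 4: T rot3 at col 1 lands with bottom-row=2; cleared 0 line(s) (total 1); column heights now [3 4 5 2 1], max=5
Drop 5: I rot3 at col 1 lands with bottom-row=4; cleared 0 line(s) (total 1); column heights now [3 8 5 2 1], max=8
Test piece S rot2 at col 0 (width 3): heights before test = [3 8 5 2 1]; fits = False

Answer: no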